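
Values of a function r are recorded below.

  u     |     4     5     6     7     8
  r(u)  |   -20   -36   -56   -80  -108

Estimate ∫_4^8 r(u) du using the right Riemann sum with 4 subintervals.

-280

Δu = 1.
Sum = 1·[(-36) + (-56) + (-80) + (-108)] = -280.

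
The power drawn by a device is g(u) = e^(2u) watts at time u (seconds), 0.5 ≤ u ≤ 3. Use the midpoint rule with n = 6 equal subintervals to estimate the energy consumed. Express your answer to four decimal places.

Δu = (3 − 0.5)/6 = 5/12.
Midpoints: 17/24, 1.125, 37/24, 47/24, 2.375, 67/24.
g(17/24) ≈ 4.1234, g(1.125) ≈ 9.4877, g(37/24) ≈ 21.8311, g(47/24) ≈ 50.2327, g(2.375) ≈ 115.5843, g(67/24) ≈ 265.9567.
Sum = Δu · [g(17/24) + g(1.125) + g(37/24) + ...].
Sum ≈ 194.6732.

194.6732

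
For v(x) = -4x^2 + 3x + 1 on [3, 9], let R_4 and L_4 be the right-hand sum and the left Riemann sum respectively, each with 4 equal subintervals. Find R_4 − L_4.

R_4 = -1033.5.
L_4 = -628.5.
R_4 − L_4 = -405.

-405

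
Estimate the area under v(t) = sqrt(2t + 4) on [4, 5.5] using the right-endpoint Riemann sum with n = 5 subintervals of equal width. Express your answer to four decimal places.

Δt = (5.5 − 4)/5 = 0.3.
Right endpoints: 4.3, 4.6, 4.9, 5.2, 5.5.
v(4.3) ≈ 3.5496, v(4.6) ≈ 3.6332, v(4.9) ≈ 3.7148, v(5.2) ≈ 3.7947, v(5.5) ≈ 3.8730.
Sum = Δt · [v(4.3) + v(4.6) + v(4.9) + v(5.2) + v(5.5)].
Sum ≈ 5.5696.

5.5696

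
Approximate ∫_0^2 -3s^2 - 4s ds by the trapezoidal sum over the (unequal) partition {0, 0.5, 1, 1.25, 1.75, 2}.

Subinterval widths: 0.5, 0.5, 0.25, 0.5, 0.25.
f(0) = 0, f(0.5) = -2.75, f(1) = -7, f(1.25) = -9.6875, f(1.75) = -16.1875, f(2) = -20.
On each subinterval the trapezoid contributes (Δs_i/2)·[f(s_{i-1}) + f(s_i)].
Sum = -16.203125.

-16.203125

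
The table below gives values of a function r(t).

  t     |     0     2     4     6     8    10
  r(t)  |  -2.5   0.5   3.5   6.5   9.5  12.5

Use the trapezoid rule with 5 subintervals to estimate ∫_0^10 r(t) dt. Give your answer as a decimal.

Δt = 2.
T_5 = (2/2)·[(-2.5) + 2·0.5 + 2·3.5 + 2·6.5 + 2·9.5 + 12.5] = 50.

50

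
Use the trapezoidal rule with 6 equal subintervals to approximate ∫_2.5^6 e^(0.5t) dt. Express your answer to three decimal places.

33.425

Δt = (6 − 2.5)/6 = 7/12.
f(2.5) ≈ 3.490, f(37/12) ≈ 4.672, f(11/3) ≈ 6.255, f(4.25) ≈ 8.373, f(29/6) ≈ 11.208, f(65/12) ≈ 15.004, f(6) ≈ 20.086.
T_6 = (Δt/2)·[f(t_0) + 2f(t_1) + ... + 2f(t_{5}) + f(t_6)].
Sum ≈ 33.425.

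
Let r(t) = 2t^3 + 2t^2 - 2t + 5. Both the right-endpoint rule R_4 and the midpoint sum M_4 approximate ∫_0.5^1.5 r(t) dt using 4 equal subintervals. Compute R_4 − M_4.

1.1875

R_4 = 8.8125.
M_4 = 7.625.
R_4 − M_4 = 1.1875.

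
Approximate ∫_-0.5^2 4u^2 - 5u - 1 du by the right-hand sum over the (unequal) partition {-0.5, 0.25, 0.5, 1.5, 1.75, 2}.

0.25

Subinterval widths: 0.75, 0.25, 1, 0.25, 0.25.
Right endpoints: 0.25, 0.5, 1.5, 1.75, 2.
f(0.25) = -2, f(0.5) = -2.5, f(1.5) = 0.5, f(1.75) = 2.5, f(2) = 5.
Sum = Σ Δu_i · f(u_i).
Sum = 0.25.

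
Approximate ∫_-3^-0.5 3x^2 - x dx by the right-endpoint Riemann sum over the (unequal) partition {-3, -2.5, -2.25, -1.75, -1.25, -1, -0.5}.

25.046875

Subinterval widths: 0.5, 0.25, 0.5, 0.5, 0.25, 0.5.
Right endpoints: -2.5, -2.25, -1.75, -1.25, -1, -0.5.
f(-2.5) = 21.25, f(-2.25) = 17.4375, f(-1.75) = 10.9375, f(-1.25) = 5.9375, f(-1) = 4, f(-0.5) = 1.25.
Sum = Σ Δx_i · f(x_i).
Sum = 25.046875.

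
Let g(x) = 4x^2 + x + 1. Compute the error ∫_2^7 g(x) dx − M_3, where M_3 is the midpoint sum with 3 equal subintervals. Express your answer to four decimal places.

Exact integral: ∫_2^7 g(x) dx ≈ 474.166667.
M_3 ≈ 469.537037.
Error ≈ 474.166667 − 469.537037 ≈ 4.6296.

4.6296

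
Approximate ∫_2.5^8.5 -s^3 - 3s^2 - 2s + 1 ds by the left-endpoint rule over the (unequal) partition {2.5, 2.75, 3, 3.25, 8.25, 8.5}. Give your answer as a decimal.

Subinterval widths: 0.25, 0.25, 0.25, 5, 0.25.
Left endpoints: 2.5, 2.75, 3, 3.25, 8.25.
f(2.5) = -38.375, f(2.75) = -47.984375, f(3) = -59, f(3.25) = -71.515625, f(8.25) = -781.203125.
Sum = Σ Δs_i · f(s_i).
Sum = -589.21875.

-589.21875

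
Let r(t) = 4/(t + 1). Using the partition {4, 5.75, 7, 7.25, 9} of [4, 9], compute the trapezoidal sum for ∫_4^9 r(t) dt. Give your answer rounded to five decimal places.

Subinterval widths: 1.75, 1.25, 0.25, 1.75.
r(4) = 0.8, r(5.75) = 16/27, r(7) = 0.5, r(7.25) = 16/33, r(9) = 0.4.
On each subinterval the trapezoid contributes (Δt_i/2)·[r(t_{i-1}) + r(t_i)].
Sum ≈ 2.79874.

2.79874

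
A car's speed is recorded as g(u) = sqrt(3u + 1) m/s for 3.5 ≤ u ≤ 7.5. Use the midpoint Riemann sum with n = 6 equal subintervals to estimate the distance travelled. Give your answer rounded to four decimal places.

16.6518

Δu = (7.5 − 3.5)/6 = 2/3.
Midpoints: 23/6, 4.5, 31/6, 35/6, 6.5, 43/6.
g(23/6) ≈ 3.5355, g(4.5) ≈ 3.8079, g(31/6) ≈ 4.0620, g(35/6) ≈ 4.3012, g(6.5) ≈ 4.5277, g(43/6) ≈ 4.7434.
Sum = Δu · [g(23/6) + g(4.5) + g(31/6) + ...].
Sum ≈ 16.6518.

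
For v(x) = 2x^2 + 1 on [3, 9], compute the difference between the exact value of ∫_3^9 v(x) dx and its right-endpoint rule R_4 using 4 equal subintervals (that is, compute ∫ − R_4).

-112.5

Exact integral: ∫_3^9 v(x) dx = 474.
R_4 = 586.5.
Error = 474 − 586.5 = -112.5.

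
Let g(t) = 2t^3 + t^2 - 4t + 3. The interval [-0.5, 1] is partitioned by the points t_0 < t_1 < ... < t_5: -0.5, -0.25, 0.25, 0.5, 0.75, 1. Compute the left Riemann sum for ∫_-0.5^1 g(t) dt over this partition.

Subinterval widths: 0.25, 0.5, 0.25, 0.25, 0.25.
Left endpoints: -0.5, -0.25, 0.25, 0.5, 0.75.
g(-0.5) = 5, g(-0.25) = 4.03125, g(0.25) = 2.09375, g(0.5) = 1.5, g(0.75) = 1.40625.
Sum = Σ Δt_i · g(t_i).
Sum = 4.515625.

4.515625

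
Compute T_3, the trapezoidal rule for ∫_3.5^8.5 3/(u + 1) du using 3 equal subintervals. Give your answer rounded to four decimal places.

2.2678

Δu = (8.5 − 3.5)/3 = 5/3.
f(3.5) = 2/3, f(31/6) = 18/37, f(41/6) = 18/47, f(8.5) = 6/19.
T_3 = (Δu/2)·[f(u_0) + 2f(u_1) + 2f(u_2) + f(u_3)].
Sum ≈ 2.2678.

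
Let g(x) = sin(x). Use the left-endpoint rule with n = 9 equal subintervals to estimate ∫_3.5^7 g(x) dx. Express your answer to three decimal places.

-1.865

Δx = (7 − 3.5)/9 = 7/18.
Left endpoints: 3.5, 35/9, 77/18, 14/3, 91/18, 49/9, 35/6, 56/9, 119/18.
g(3.5) ≈ -0.351, g(35/9) ≈ -0.680, g(77/18) ≈ -0.907, g(14/3) ≈ -0.999, g(91/18) ≈ -0.942, g(49/9) ≈ -0.744, g(35/6) ≈ -0.435, g(56/9) ≈ -0.061, g(119/18) ≈ 0.322.
Sum = Δx · [g(3.5) + g(35/9) + g(77/18) + ...].
Sum ≈ -1.865.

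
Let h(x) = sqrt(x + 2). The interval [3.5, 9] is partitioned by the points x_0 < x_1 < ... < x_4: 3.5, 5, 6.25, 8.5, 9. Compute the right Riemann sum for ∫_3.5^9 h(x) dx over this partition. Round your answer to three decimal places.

Subinterval widths: 1.5, 1.25, 2.25, 0.5.
Right endpoints: 5, 6.25, 8.5, 9.
h(5) ≈ 2.646, h(6.25) ≈ 2.872, h(8.5) ≈ 3.240, h(9) ≈ 3.317.
Sum = Σ Δx_i · h(x_i).
Sum ≈ 16.508.

16.508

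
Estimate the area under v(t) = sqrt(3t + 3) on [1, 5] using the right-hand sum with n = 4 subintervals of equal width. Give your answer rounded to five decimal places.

Δt = (5 − 1)/4 = 1.
Right endpoints: 2, 3, 4, 5.
v(2) ≈ 3.00000, v(3) ≈ 3.46410, v(4) ≈ 3.87298, v(5) ≈ 4.24264.
Sum = Δt · [v(2) + v(3) + v(4) + v(5)].
Sum ≈ 14.57973.

14.57973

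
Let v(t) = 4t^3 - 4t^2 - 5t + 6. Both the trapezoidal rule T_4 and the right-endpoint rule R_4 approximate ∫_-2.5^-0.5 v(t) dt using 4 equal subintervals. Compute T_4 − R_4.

-19

T_4 = -34.5.
R_4 = -15.5.
T_4 − R_4 = -19.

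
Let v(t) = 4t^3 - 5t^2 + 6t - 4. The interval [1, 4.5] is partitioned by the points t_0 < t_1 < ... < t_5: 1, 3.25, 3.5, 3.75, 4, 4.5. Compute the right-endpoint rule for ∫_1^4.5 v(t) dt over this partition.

488.71875

Subinterval widths: 2.25, 0.25, 0.25, 0.25, 0.5.
Right endpoints: 3.25, 3.5, 3.75, 4, 4.5.
v(3.25) = 100, v(3.5) = 127.25, v(3.75) = 159.125, v(4) = 196, v(4.5) = 286.25.
Sum = Σ Δt_i · v(t_i).
Sum = 488.71875.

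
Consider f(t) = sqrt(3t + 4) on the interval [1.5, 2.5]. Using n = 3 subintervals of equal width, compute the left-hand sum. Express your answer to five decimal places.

Δt = (2.5 − 1.5)/3 = 1/3.
Left endpoints: 1.5, 11/6, 13/6.
f(1.5) ≈ 2.91548, f(11/6) ≈ 3.08221, f(13/6) ≈ 3.24037.
Sum = Δt · [f(1.5) + f(11/6) + f(13/6)].
Sum ≈ 3.07935.

3.07935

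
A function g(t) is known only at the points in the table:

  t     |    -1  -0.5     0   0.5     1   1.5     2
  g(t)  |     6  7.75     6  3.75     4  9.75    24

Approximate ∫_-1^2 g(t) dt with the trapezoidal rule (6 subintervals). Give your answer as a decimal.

Δt = 0.5.
T_6 = (0.5/2)·[6 + 2·7.75 + 2·6 + 2·3.75 + 2·4 + 2·9.75 + 24] = 23.125.

23.125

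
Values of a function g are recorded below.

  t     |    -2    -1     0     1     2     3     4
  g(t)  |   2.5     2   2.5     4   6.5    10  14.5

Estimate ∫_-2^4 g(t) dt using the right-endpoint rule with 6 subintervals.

39.5

Δt = 1.
Sum = 1·[2 + 2.5 + 4 + 6.5 + 10 + 14.5] = 39.5.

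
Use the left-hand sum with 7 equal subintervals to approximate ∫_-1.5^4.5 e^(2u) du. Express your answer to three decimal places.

1525.566

Δu = (4.5 − (-1.5))/7 = 6/7.
Left endpoints: -1.5, -9/14, 3/14, 15/14, 27/14, 39/14, 51/14.
f(-1.5) ≈ 0.050, f(-9/14) ≈ 0.276, f(3/14) ≈ 1.535, f(15/14) ≈ 8.524, f(27/14) ≈ 47.330, f(39/14) ≈ 262.809, f(51/14) ≈ 1459.303.
Sum = Δu · [f(-1.5) + f(-9/14) + f(3/14) + ...].
Sum ≈ 1525.566.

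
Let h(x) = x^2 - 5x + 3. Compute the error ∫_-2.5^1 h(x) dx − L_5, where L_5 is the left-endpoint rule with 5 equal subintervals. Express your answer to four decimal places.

Exact integral: ∫_-2.5^1 h(x) dx ≈ 29.166667.
L_5 = 37.415.
Error ≈ 29.166667 − 37.415 ≈ -8.2483.

-8.2483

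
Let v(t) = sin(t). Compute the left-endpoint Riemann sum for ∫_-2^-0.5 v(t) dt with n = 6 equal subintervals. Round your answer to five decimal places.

Δt = (-0.5 − (-2))/6 = 0.25.
Left endpoints: -2, -1.75, -1.5, -1.25, -1, -0.75.
v(-2) ≈ -0.90930, v(-1.75) ≈ -0.98399, v(-1.5) ≈ -0.99749, v(-1.25) ≈ -0.94898, v(-1) ≈ -0.84147, v(-0.75) ≈ -0.68164.
Sum = Δt · [v(-2) + v(-1.75) + v(-1.5) + ...].
Sum ≈ -1.34072.

-1.34072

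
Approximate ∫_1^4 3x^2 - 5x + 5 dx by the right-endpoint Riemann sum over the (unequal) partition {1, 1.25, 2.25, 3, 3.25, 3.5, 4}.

Subinterval widths: 0.25, 1, 0.75, 0.25, 0.25, 0.5.
Right endpoints: 1.25, 2.25, 3, 3.25, 3.5, 4.
f(1.25) = 3.4375, f(2.25) = 8.9375, f(3) = 17, f(3.25) = 20.4375, f(3.5) = 24.25, f(4) = 33.
Sum = Σ Δx_i · f(x_i).
Sum = 50.21875.

50.21875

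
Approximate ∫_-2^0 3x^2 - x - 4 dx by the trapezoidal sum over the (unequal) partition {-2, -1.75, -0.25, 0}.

3.703125

Subinterval widths: 0.25, 1.5, 0.25.
f(-2) = 10, f(-1.75) = 6.9375, f(-0.25) = -3.5625, f(0) = -4.
On each subinterval the trapezoid contributes (Δx_i/2)·[f(x_{i-1}) + f(x_i)].
Sum = 3.703125.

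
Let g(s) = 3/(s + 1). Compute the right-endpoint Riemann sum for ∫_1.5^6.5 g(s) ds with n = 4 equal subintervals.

Δs = (6.5 − 1.5)/4 = 1.25.
Right endpoints: 2.75, 4, 5.25, 6.5.
g(2.75) = 0.8, g(4) = 0.6, g(5.25) = 0.48, g(6.5) = 0.4.
Sum = Δs · [g(2.75) + g(4) + g(5.25) + g(6.5)].
Sum = 2.85.

2.85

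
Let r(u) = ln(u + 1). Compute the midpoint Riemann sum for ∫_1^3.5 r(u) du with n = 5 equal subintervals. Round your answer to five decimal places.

2.88493

Δu = (3.5 − 1)/5 = 0.5.
Midpoints: 1.25, 1.75, 2.25, 2.75, 3.25.
r(1.25) ≈ 0.81093, r(1.75) ≈ 1.01160, r(2.25) ≈ 1.17865, r(2.75) ≈ 1.32176, r(3.25) ≈ 1.44692.
Sum = Δu · [r(1.25) + r(1.75) + r(2.25) + r(2.75) + r(3.25)].
Sum ≈ 2.88493.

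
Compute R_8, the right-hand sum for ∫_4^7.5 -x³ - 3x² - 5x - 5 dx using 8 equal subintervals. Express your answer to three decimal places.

-1313.804

Δx = (7.5 − 4)/8 = 0.4375.
Right endpoints: 4.4375, 4.875, 5.3125, 5.75, 6.1875, 6.625, 7.0625, 7.5.
f(4.4375) = -711239/4096, f(4.875) = -110863/512, f(5.3125) = -1090205/4096, f(5.75) = -323.046875, f(6.1875) = -1587947/4096, f(6.625) = -235813/512, f(7.0625) = -2220929/4096, f(7.5) = -633.125.
Sum = Δx · [f(4.4375) + f(4.875) + f(5.3125) + ...].
Sum ≈ -1313.804.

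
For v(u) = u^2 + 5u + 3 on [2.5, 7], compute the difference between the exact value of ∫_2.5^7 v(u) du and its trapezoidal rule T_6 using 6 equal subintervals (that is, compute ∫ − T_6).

-0.421875

Exact integral: ∫_2.5^7 v(u) du = 229.5.
T_6 = 229.921875.
Error = 229.5 − 229.921875 = -0.421875.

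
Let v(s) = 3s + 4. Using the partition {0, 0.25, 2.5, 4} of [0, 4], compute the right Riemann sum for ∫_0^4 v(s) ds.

51.0625

Subinterval widths: 0.25, 2.25, 1.5.
Right endpoints: 0.25, 2.5, 4.
v(0.25) = 4.75, v(2.5) = 11.5, v(4) = 16.
Sum = Σ Δs_i · v(s_i).
Sum = 51.0625.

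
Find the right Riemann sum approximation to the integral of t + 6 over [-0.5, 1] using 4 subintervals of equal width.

9.65625

Δt = (1 − (-0.5))/4 = 0.375.
Right endpoints: -0.125, 0.25, 0.625, 1.
f(-0.125) = 5.875, f(0.25) = 6.25, f(0.625) = 6.625, f(1) = 7.
Sum = Δt · [f(-0.125) + f(0.25) + f(0.625) + f(1)].
Sum = 9.65625.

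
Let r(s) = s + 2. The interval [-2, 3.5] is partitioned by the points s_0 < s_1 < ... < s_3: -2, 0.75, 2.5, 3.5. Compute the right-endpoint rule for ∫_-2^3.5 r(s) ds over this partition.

Subinterval widths: 2.75, 1.75, 1.
Right endpoints: 0.75, 2.5, 3.5.
r(0.75) = 2.75, r(2.5) = 4.5, r(3.5) = 5.5.
Sum = Σ Δs_i · r(s_i).
Sum = 20.9375.

20.9375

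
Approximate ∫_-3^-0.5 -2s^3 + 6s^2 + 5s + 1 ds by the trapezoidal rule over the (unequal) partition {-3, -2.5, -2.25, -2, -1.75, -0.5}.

Subinterval widths: 0.5, 0.25, 0.25, 0.25, 1.25.
f(-3) = 94, f(-2.5) = 57.25, f(-2.25) = 42.90625, f(-2) = 31, f(-1.75) = 21.34375, f(-0.5) = 0.25.
On each subinterval the trapezoid contributes (Δs_i/2)·[f(s_{i-1}) + f(s_i)].
Sum = 79.609375.

79.609375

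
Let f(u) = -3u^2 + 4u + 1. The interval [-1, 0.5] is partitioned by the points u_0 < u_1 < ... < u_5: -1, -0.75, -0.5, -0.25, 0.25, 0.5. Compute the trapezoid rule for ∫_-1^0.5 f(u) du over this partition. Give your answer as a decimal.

-1.21875

Subinterval widths: 0.25, 0.25, 0.25, 0.5, 0.25.
f(-1) = -6, f(-0.75) = -3.6875, f(-0.5) = -1.75, f(-0.25) = -0.1875, f(0.25) = 1.8125, f(0.5) = 2.25.
On each subinterval the trapezoid contributes (Δu_i/2)·[f(u_{i-1}) + f(u_i)].
Sum = -1.21875.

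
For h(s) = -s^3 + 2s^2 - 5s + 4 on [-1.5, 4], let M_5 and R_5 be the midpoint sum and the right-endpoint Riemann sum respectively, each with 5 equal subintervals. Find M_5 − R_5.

M_5 = -29.2221875.
R_5 = -69.19.
M_5 − R_5 = 39.9678125.

39.9678125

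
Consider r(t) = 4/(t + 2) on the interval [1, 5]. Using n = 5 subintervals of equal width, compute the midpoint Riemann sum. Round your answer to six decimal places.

Δt = (5 − 1)/5 = 0.8.
Midpoints: 1.4, 2.2, 3, 3.8, 4.6.
r(1.4) = 20/17, r(2.2) = 20/21, r(3) = 0.8, r(3.8) = 20/29, r(4.6) = 20/33.
Sum = Δt · [r(1.4) + r(2.2) + r(3) + r(3.8) + r(4.6)].
Sum ≈ 3.379654.

3.379654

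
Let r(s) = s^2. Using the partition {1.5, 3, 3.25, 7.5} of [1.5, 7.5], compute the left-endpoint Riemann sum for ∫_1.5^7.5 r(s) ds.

50.515625

Subinterval widths: 1.5, 0.25, 4.25.
Left endpoints: 1.5, 3, 3.25.
r(1.5) = 2.25, r(3) = 9, r(3.25) = 10.5625.
Sum = Σ Δs_i · r(s_i).
Sum = 50.515625.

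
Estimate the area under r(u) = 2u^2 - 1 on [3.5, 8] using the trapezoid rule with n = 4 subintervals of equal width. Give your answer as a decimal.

Δu = (8 − 3.5)/4 = 1.125.
r(3.5) = 23.5, r(4.625) = 41.78125, r(5.75) = 65.125, r(6.875) = 93.53125, r(8) = 127.
T_4 = (Δu/2)·[r(u_0) + 2r(u_1) + 2r(u_2) + 2r(u_3) + r(u_4)].
Sum = 310.1484375.

310.1484375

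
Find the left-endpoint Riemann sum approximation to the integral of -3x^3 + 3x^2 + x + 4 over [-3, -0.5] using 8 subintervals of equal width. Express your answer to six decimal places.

Δx = (-0.5 − (-3))/8 = 0.3125.
Left endpoints: -3, -2.6875, -2.375, -2.0625, -1.75, -1.4375, -1.125, -0.8125.
f(-3) = 109, f(-2.6875) = 332649/4096, f(-2.375) = 30073/512, f(-2.0625) = 168019/4096, f(-1.75) = 27.515625, f(-1.4375) = 72389/4096, f(-1.125) = 5603/512, f(-0.8125) = 27759/4096.
Sum = Δx · [f(-3) + f(-2.6875) + f(-2.375) + ...].
Sum ≈ 110.274658.

110.274658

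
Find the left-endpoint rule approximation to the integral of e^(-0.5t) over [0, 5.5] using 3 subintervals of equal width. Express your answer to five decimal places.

Δt = (5.5 − 0)/3 = 11/6.
Left endpoints: 0, 11/6, 11/3.
f(0) ≈ 1.00000, f(11/6) ≈ 0.39985, f(11/3) ≈ 0.15988.
Sum = Δt · [f(0) + f(11/6) + f(11/3)].
Sum ≈ 2.85950.

2.85950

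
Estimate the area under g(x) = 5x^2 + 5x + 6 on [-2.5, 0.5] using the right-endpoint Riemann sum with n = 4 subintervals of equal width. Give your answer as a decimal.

25.03125

Δx = (0.5 − (-2.5))/4 = 0.75.
Right endpoints: -1.75, -1, -0.25, 0.5.
g(-1.75) = 12.5625, g(-1) = 6, g(-0.25) = 5.0625, g(0.5) = 9.75.
Sum = Δx · [g(-1.75) + g(-1) + g(-0.25) + g(0.5)].
Sum = 25.03125.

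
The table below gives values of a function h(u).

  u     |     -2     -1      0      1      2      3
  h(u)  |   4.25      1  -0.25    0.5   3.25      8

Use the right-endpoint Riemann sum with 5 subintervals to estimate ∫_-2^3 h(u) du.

12.5

Δu = 1.
Sum = 1·[1 + (-0.25) + 0.5 + 3.25 + 8] = 12.5.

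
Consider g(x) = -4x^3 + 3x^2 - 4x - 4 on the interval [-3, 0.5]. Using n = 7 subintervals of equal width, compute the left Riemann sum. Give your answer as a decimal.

Δx = (0.5 − (-3))/7 = 0.5.
Left endpoints: -3, -2.5, -2, -1.5, -1, -0.5, 0.
g(-3) = 143, g(-2.5) = 87.25, g(-2) = 48, g(-1.5) = 22.25, g(-1) = 7, g(-0.5) = -0.75, g(0) = -4.
Sum = Δx · [g(-3) + g(-2.5) + g(-2) + ...].
Sum = 151.375.

151.375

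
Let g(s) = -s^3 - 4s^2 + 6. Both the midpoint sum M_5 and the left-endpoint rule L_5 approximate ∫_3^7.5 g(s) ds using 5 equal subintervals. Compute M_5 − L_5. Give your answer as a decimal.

-244.7465625

M_5 = -1264.2665625.
L_5 = -1019.52.
M_5 − L_5 = -244.7465625.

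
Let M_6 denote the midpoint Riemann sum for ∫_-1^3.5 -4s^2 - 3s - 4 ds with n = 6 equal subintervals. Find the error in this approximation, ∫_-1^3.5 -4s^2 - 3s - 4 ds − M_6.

Exact integral: ∫_-1^3.5 f(s) ds = -93.375.
M_6 = -92.53125.
Error = -93.375 − (-92.53125) = -0.84375.

-0.84375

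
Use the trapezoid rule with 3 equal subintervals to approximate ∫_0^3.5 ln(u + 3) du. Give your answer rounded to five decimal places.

Δu = (3.5 − 0)/3 = 7/6.
f(0) ≈ 1.09861, f(7/6) ≈ 1.42712, f(7/3) ≈ 1.67398, f(3.5) ≈ 1.87180.
T_3 = (Δu/2)·[f(u_0) + 2f(u_1) + 2f(u_2) + f(u_3)].
Sum ≈ 5.35068.

5.35068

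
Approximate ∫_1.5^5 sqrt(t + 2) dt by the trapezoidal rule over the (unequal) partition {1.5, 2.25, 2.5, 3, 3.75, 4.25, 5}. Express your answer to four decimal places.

Subinterval widths: 0.75, 0.25, 0.5, 0.75, 0.5, 0.75.
f(1.5) ≈ 1.8708, f(2.25) ≈ 2.0616, f(2.5) ≈ 2.1213, f(3) ≈ 2.2361, f(3.75) ≈ 2.3979, f(4.25) ≈ 2.5000, f(5) ≈ 2.6458.
On each subinterval the trapezoid contributes (Δt_i/2)·[f(t_{i-1}) + f(t_i)].
Sum ≈ 7.9787.

7.9787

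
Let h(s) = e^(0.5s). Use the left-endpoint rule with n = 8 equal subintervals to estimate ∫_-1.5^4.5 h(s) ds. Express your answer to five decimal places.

Δs = (4.5 − (-1.5))/8 = 0.75.
Left endpoints: -1.5, -0.75, 0, 0.75, 1.5, 2.25, 3, 3.75.
h(-1.5) ≈ 0.47237, h(-0.75) ≈ 0.68729, h(0) ≈ 1.00000, h(0.75) ≈ 1.45499, h(1.5) ≈ 2.11700, h(2.25) ≈ 3.08022, h(3) ≈ 4.48169, h(3.75) ≈ 6.52082.
Sum = Δs · [h(-1.5) + h(-0.75) + h(0) + ...].
Sum ≈ 14.86078.

14.86078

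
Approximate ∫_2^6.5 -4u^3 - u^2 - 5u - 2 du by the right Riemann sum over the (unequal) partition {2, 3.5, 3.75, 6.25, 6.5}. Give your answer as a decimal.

Subinterval widths: 1.5, 0.25, 2.5, 0.25.
Right endpoints: 3.5, 3.75, 6.25, 6.5.
f(3.5) = -203.25, f(3.75) = -245.75, f(6.25) = -1048.875, f(6.5) = -1175.25.
Sum = Σ Δu_i · f(u_i).
Sum = -3282.3125.

-3282.3125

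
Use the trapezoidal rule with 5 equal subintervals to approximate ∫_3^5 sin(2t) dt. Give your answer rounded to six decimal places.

Δt = (5 − 3)/5 = 0.4.
f(3) ≈ -0.279415, f(3.4) ≈ 0.494113, f(3.8) ≈ 0.967920, f(4.2) ≈ 0.854599, f(4.6) ≈ 0.222890, f(5) ≈ -0.544021.
T_5 = (Δt/2)·[f(t_0) + 2f(t_1) + ... + 2f(t_{4}) + f(t_5)].
Sum ≈ 0.851121.

0.851121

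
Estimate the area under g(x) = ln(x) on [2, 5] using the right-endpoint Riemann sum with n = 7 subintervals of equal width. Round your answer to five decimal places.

3.85266

Δx = (5 − 2)/7 = 3/7.
Right endpoints: 17/7, 20/7, 23/7, 26/7, 29/7, 32/7, 5.
g(17/7) ≈ 0.88730, g(20/7) ≈ 1.04982, g(23/7) ≈ 1.18958, g(26/7) ≈ 1.31219, g(29/7) ≈ 1.42139, g(32/7) ≈ 1.51983, g(5) ≈ 1.60944.
Sum = Δx · [g(17/7) + g(20/7) + g(23/7) + ...].
Sum ≈ 3.85266.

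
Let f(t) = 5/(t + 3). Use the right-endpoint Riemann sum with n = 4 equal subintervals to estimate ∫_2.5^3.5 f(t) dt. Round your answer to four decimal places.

0.8180

Δt = (3.5 − 2.5)/4 = 0.25.
Right endpoints: 2.75, 3, 3.25, 3.5.
f(2.75) = 20/23, f(3) = 5/6, f(3.25) = 0.8, f(3.5) = 10/13.
Sum = Δt · [f(2.75) + f(3) + f(3.25) + f(3.5)].
Sum ≈ 0.8180.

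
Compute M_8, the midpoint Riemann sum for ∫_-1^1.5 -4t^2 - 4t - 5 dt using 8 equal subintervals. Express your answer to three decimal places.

Δt = (1.5 − (-1))/8 = 0.3125.
Midpoints: -0.84375, -0.53125, -0.21875, 0.09375, 0.40625, 0.71875, 1.03125, 1.34375.
f(-0.84375) = -4.47265625, f(-0.53125) = -4.00390625, f(-0.21875) = -4.31640625, f(0.09375) = -5.41015625, f(0.40625) = -7.28515625, f(0.71875) = -9.94140625, f(1.03125) = -13.37890625, f(1.34375) = -17.59765625.
Sum = Δt · [f(-0.84375) + f(-0.53125) + f(-0.21875) + ...].
Sum ≈ -20.752.

-20.752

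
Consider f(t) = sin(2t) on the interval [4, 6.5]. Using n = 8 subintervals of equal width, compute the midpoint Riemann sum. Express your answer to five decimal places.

Δt = (6.5 − 4)/8 = 0.3125.
Midpoints: 4.15625, 4.46875, 4.78125, 5.09375, 5.40625, 5.71875, 6.03125, 6.34375.
f(4.15625) ≈ 0.89671, f(4.46875) ≈ 0.46822, f(4.78125) ≈ -0.13729, f(5.09375) ≈ -0.69089, f(5.40625) ≈ -0.98329, f(5.71875) ≈ -0.90393, f(6.03125) ≈ -0.48282, f(6.34375) ≈ 0.12083.
Sum = Δt · [f(4.15625) + f(4.46875) + f(4.78125) + ...].
Sum ≈ -0.53514.

-0.53514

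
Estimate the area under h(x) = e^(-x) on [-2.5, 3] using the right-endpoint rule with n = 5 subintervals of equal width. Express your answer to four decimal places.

6.6591

Δx = (3 − (-2.5))/5 = 1.1.
Right endpoints: -1.4, -0.3, 0.8, 1.9, 3.
h(-1.4) ≈ 4.0552, h(-0.3) ≈ 1.3499, h(0.8) ≈ 0.4493, h(1.9) ≈ 0.1496, h(3) ≈ 0.0498.
Sum = Δx · [h(-1.4) + h(-0.3) + h(0.8) + h(1.9) + h(3)].
Sum ≈ 6.6591.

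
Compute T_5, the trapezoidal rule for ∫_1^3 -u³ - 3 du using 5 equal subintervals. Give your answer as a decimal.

Δu = (3 − 1)/5 = 0.4.
f(1) = -4, f(1.4) = -5.744, f(1.8) = -8.832, f(2.2) = -13.648, f(2.6) = -20.576, f(3) = -30.
T_5 = (Δu/2)·[f(u_0) + 2f(u_1) + ... + 2f(u_{4}) + f(u_5)].
Sum = -26.32.

-26.32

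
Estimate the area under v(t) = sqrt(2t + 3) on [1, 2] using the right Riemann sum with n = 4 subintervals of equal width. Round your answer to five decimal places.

2.49749

Δt = (2 − 1)/4 = 0.25.
Right endpoints: 1.25, 1.5, 1.75, 2.
v(1.25) ≈ 2.34521, v(1.5) ≈ 2.44949, v(1.75) ≈ 2.54951, v(2) ≈ 2.64575.
Sum = Δt · [v(1.25) + v(1.5) + v(1.75) + v(2)].
Sum ≈ 2.49749.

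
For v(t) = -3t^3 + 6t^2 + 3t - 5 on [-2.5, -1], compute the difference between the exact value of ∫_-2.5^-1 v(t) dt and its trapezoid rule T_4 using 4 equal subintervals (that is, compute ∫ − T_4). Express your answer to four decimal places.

-0.7646

Exact integral: ∫_-2.5^-1 v(t) dt = 42.421875.
T_4 ≈ 43.186523.
Error ≈ 42.421875 − 43.186523 ≈ -0.7646.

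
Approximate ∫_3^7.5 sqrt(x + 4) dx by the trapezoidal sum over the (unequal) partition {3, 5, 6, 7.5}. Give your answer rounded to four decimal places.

13.6420

Subinterval widths: 2, 1, 1.5.
f(3) ≈ 2.6458, f(5) ≈ 3.0000, f(6) ≈ 3.1623, f(7.5) ≈ 3.3912.
On each subinterval the trapezoid contributes (Δx_i/2)·[f(x_{i-1}) + f(x_i)].
Sum ≈ 13.6420.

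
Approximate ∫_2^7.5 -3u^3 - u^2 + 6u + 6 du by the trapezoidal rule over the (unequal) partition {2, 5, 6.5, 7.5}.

Subinterval widths: 3, 1.5, 1.
f(2) = -10, f(5) = -364, f(6.5) = -821.125, f(7.5) = -1270.875.
On each subinterval the trapezoid contributes (Δu_i/2)·[f(u_{i-1}) + f(u_i)].
Sum = -2495.84375.

-2495.84375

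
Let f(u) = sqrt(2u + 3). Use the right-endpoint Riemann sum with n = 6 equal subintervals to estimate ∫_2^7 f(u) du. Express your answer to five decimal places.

Δu = (7 − 2)/6 = 5/6.
Right endpoints: 17/6, 11/3, 4.5, 16/3, 37/6, 7.
f(17/6) ≈ 2.94392, f(11/3) ≈ 3.21455, f(4.5) ≈ 3.46410, f(16/3) ≈ 3.69685, f(37/6) ≈ 3.91578, f(7) ≈ 4.12311.
Sum = Δu · [f(17/6) + f(11/3) + f(4.5) + ...].
Sum ≈ 17.79859.

17.79859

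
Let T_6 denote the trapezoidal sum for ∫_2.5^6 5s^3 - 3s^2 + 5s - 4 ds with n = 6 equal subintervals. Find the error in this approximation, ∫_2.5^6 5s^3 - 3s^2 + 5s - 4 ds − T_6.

-12.05859375

Exact integral: ∫_2.5^6 f(s) ds = 1431.171875.
T_6 = 1443.23046875.
Error = 1431.171875 − 1443.23046875 = -12.05859375.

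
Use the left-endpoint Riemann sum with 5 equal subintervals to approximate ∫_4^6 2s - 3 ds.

13.2

Δs = (6 − 4)/5 = 0.4.
Left endpoints: 4, 4.4, 4.8, 5.2, 5.6.
f(4) = 5, f(4.4) = 5.8, f(4.8) = 6.6, f(5.2) = 7.4, f(5.6) = 8.2.
Sum = Δs · [f(4) + f(4.4) + f(4.8) + f(5.2) + f(5.6)].
Sum = 13.2.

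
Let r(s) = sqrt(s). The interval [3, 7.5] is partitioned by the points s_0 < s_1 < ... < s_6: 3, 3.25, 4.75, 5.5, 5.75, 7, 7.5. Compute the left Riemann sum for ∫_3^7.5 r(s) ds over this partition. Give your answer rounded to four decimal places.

9.6783

Subinterval widths: 0.25, 1.5, 0.75, 0.25, 1.25, 0.5.
Left endpoints: 3, 3.25, 4.75, 5.5, 5.75, 7.
r(3) ≈ 1.7321, r(3.25) ≈ 1.8028, r(4.75) ≈ 2.1794, r(5.5) ≈ 2.3452, r(5.75) ≈ 2.3979, r(7) ≈ 2.6458.
Sum = Σ Δs_i · r(s_i).
Sum ≈ 9.6783.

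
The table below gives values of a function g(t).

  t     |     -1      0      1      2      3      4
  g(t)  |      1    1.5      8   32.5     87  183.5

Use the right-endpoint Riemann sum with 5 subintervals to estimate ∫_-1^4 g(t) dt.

Δt = 1.
Sum = 1·[1.5 + 8 + 32.5 + 87 + 183.5] = 312.5.

312.5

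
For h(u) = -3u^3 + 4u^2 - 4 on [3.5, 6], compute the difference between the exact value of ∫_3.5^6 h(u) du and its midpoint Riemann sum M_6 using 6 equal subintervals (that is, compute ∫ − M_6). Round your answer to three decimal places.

Exact integral: ∫_3.5^6 h(u) du ≈ -638.61979.
M_6 ≈ -637.21824.
Error ≈ -638.61979 − (-637.21824) ≈ -1.402.

-1.402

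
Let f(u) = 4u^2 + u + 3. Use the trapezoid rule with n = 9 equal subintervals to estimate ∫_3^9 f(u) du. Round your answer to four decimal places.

Δu = (9 − 3)/9 = 2/3.
f(3) = 42, f(11/3) = 544/9, f(13/3) = 742/9, f(5) = 108, f(17/3) = 1234/9, f(19/3) = 1528/9, f(7) = 206, f(23/3) = 2212/9, f(25/3) = 2602/9, f(9) = 336.
T_9 = (Δu/2)·[f(u_0) + 2f(u_1) + ... + 2f(u_{8}) + f(u_9)].
Sum ≈ 991.7778.

991.7778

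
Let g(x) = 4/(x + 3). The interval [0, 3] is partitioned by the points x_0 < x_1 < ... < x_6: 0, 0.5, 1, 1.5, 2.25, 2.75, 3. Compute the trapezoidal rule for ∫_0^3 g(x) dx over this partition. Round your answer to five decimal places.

Subinterval widths: 0.5, 0.5, 0.5, 0.75, 0.5, 0.25.
g(0) = 4/3, g(0.5) = 8/7, g(1) = 1, g(1.5) = 8/9, g(2.25) = 16/21, g(2.75) = 16/23, g(3) = 2/3.
On each subinterval the trapezoid contributes (Δx_i/2)·[g(x_{i-1}) + g(x_i)].
Sum ≈ 2.78071.

2.78071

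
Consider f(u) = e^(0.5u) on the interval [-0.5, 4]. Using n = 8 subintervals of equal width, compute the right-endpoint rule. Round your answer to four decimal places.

Δu = (4 − (-0.5))/8 = 0.5625.
Right endpoints: 0.0625, 0.625, 1.1875, 1.75, 2.3125, 2.875, 3.4375, 4.
f(0.0625) ≈ 1.0317, f(0.625) ≈ 1.3668, f(1.1875) ≈ 1.8108, f(1.75) ≈ 2.3989, f(2.3125) ≈ 3.1780, f(2.875) ≈ 4.2102, f(3.4375) ≈ 5.5776, f(4) ≈ 7.3891.
Sum = Δu · [f(0.0625) + f(0.625) + f(1.1875) + ...].
Sum ≈ 15.1667.

15.1667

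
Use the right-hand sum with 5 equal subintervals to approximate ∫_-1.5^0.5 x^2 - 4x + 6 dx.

15.22

Δx = (0.5 − (-1.5))/5 = 0.4.
Right endpoints: -1.1, -0.7, -0.3, 0.1, 0.5.
f(-1.1) = 11.61, f(-0.7) = 9.29, f(-0.3) = 7.29, f(0.1) = 5.61, f(0.5) = 4.25.
Sum = Δx · [f(-1.1) + f(-0.7) + f(-0.3) + f(0.1) + f(0.5)].
Sum = 15.22.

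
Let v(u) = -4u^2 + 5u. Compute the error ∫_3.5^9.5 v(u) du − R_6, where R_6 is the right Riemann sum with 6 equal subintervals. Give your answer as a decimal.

145

Exact integral: ∫_3.5^9.5 v(u) du = -891.
R_6 = -1036.
Error = -891 − (-1036) = 145.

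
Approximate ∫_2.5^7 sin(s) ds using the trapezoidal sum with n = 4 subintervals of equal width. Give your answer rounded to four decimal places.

-1.3875

Δs = (7 − 2.5)/4 = 1.125.
f(2.5) ≈ 0.5985, f(3.625) ≈ -0.4648, f(4.75) ≈ -0.9993, f(5.875) ≈ -0.3969, f(7) ≈ 0.6570.
T_4 = (Δs/2)·[f(s_0) + 2f(s_1) + 2f(s_2) + 2f(s_3) + f(s_4)].
Sum ≈ -1.3875.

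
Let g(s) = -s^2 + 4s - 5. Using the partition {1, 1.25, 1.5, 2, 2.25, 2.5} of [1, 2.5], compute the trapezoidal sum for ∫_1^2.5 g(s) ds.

-1.90625

Subinterval widths: 0.25, 0.25, 0.5, 0.25, 0.25.
g(1) = -2, g(1.25) = -1.5625, g(1.5) = -1.25, g(2) = -1, g(2.25) = -1.0625, g(2.5) = -1.25.
On each subinterval the trapezoid contributes (Δs_i/2)·[g(s_{i-1}) + g(s_i)].
Sum = -1.90625.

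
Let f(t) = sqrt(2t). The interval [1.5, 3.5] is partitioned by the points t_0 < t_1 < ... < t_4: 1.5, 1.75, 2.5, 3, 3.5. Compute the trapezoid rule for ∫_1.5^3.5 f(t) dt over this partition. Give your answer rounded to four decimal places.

Subinterval widths: 0.25, 0.75, 0.5, 0.5.
f(1.5) ≈ 1.7321, f(1.75) ≈ 1.8708, f(2.5) ≈ 2.2361, f(3) ≈ 2.4495, f(3.5) ≈ 2.6458.
On each subinterval the trapezoid contributes (Δt_i/2)·[f(t_{i-1}) + f(t_i)].
Sum ≈ 4.4356.

4.4356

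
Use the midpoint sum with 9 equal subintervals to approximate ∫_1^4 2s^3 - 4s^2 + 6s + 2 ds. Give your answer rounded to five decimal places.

Δs = (4 − 1)/9 = 1/3.
Midpoints: 7/6, 1.5, 11/6, 13/6, 2.5, 17/6, 19/6, 3.5, 23/6.
f(7/6) = 727/108, f(1.5) = 8.75, f(11/6) = 1283/108, f(13/6) = 1789/108, f(2.5) = 23.25, f(17/6) = 3497/108, f(19/6) = 4795/108, f(3.5) = 59.75, f(23/6) = 8519/108.
Sum = Δs · [f(7/6) + f(1.5) + f(11/6) + ...].
Sum ≈ 94.19444.

94.19444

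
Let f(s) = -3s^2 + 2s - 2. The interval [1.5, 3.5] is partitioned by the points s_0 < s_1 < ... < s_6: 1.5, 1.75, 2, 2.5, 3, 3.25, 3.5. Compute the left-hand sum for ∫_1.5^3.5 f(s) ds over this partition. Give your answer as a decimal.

-28.78125

Subinterval widths: 0.25, 0.25, 0.5, 0.5, 0.25, 0.25.
Left endpoints: 1.5, 1.75, 2, 2.5, 3, 3.25.
f(1.5) = -5.75, f(1.75) = -7.6875, f(2) = -10, f(2.5) = -15.75, f(3) = -23, f(3.25) = -27.1875.
Sum = Σ Δs_i · f(s_i).
Sum = -28.78125.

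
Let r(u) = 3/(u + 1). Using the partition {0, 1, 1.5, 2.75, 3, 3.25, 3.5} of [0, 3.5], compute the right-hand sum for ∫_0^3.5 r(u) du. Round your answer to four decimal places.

3.6306

Subinterval widths: 1, 0.5, 1.25, 0.25, 0.25, 0.25.
Right endpoints: 1, 1.5, 2.75, 3, 3.25, 3.5.
r(1) = 1.5, r(1.5) = 1.2, r(2.75) = 0.8, r(3) = 0.75, r(3.25) = 12/17, r(3.5) = 2/3.
Sum = Σ Δu_i · r(u_i).
Sum ≈ 3.6306.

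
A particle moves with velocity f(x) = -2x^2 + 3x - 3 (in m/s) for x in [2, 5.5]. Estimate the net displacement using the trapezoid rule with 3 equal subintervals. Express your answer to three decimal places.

-78.296

Δx = (5.5 − 2)/3 = 7/6.
f(2) = -5, f(19/6) = -122/9, f(13/3) = -248/9, f(5.5) = -47.
T_3 = (Δx/2)·[f(x_0) + 2f(x_1) + 2f(x_2) + f(x_3)].
Sum ≈ -78.296.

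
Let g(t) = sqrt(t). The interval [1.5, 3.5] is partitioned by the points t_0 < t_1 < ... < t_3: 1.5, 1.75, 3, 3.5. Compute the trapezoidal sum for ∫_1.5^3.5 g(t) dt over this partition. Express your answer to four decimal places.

3.1285

Subinterval widths: 0.25, 1.25, 0.5.
g(1.5) ≈ 1.2247, g(1.75) ≈ 1.3229, g(3) ≈ 1.7321, g(3.5) ≈ 1.8708.
On each subinterval the trapezoid contributes (Δt_i/2)·[g(t_{i-1}) + g(t_i)].
Sum ≈ 3.1285.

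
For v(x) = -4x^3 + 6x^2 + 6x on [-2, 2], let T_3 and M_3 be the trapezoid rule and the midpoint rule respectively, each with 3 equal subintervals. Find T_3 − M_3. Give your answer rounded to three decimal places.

10.667

T_3 ≈ 39.11111.
M_3 ≈ 28.44444.
T_3 − M_3 ≈ 10.667.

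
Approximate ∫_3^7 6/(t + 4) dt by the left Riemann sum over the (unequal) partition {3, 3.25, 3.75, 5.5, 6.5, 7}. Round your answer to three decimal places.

2.900

Subinterval widths: 0.25, 0.5, 1.75, 1, 0.5.
Left endpoints: 3, 3.25, 3.75, 5.5, 6.5.
f(3) = 6/7, f(3.25) = 24/29, f(3.75) = 24/31, f(5.5) = 12/19, f(6.5) = 4/7.
Sum = Σ Δt_i · f(t_i).
Sum ≈ 2.900.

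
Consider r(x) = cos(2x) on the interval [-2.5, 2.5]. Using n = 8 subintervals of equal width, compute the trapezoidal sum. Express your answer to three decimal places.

Δx = (2.5 − (-2.5))/8 = 0.625.
r(-2.5) ≈ 0.284, r(-1.875) ≈ -0.821, r(-1.25) ≈ -0.801, r(-0.625) ≈ 0.315, r(0) ≈ 1.000, r(0.625) ≈ 0.315, r(1.25) ≈ -0.801, r(1.875) ≈ -0.821, r(2.5) ≈ 0.284.
T_8 = (Δx/2)·[r(x_0) + 2r(x_1) + ... + 2r(x_{7}) + r(x_8)].
Sum ≈ -0.831.

-0.831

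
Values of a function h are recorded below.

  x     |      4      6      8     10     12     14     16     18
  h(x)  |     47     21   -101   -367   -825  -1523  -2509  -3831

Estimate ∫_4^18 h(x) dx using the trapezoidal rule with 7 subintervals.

-14392

Δx = 2.
T_7 = (2/2)·[47 + 2·21 + 2·(-101) + 2·(-367) + 2·(-825) + 2·(-1523) + 2·(-2509) + (-3831)] = -14392.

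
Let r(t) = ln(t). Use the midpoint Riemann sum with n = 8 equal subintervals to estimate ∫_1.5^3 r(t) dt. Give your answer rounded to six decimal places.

1.188127

Δt = (3 − 1.5)/8 = 0.1875.
Midpoints: 1.59375, 1.78125, 1.96875, 2.15625, 2.34375, 2.53125, 2.71875, 2.90625.
r(1.59375) ≈ 0.466090, r(1.78125) ≈ 0.577315, r(1.96875) ≈ 0.677399, r(2.15625) ≈ 0.768371, r(2.34375) ≈ 0.851752, r(2.53125) ≈ 0.928713, r(2.71875) ≈ 1.000172, r(2.90625) ≈ 1.066864.
Sum = Δt · [r(1.59375) + r(1.78125) + r(1.96875) + ...].
Sum ≈ 1.188127.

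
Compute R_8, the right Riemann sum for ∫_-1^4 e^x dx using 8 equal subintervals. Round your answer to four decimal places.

72.9312

Δx = (4 − (-1))/8 = 0.625.
Right endpoints: -0.375, 0.25, 0.875, 1.5, 2.125, 2.75, 3.375, 4.
f(-0.375) ≈ 0.6873, f(0.25) ≈ 1.2840, f(0.875) ≈ 2.3989, f(1.5) ≈ 4.4817, f(2.125) ≈ 8.3729, f(2.75) ≈ 15.6426, f(3.375) ≈ 29.2243, f(4) ≈ 54.5982.
Sum = Δx · [f(-0.375) + f(0.25) + f(0.875) + ...].
Sum ≈ 72.9312.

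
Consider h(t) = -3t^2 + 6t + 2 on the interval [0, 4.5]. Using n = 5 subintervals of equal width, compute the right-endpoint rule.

Δt = (4.5 − 0)/5 = 0.9.
Right endpoints: 0.9, 1.8, 2.7, 3.6, 4.5.
h(0.9) = 4.97, h(1.8) = 3.08, h(2.7) = -3.67, h(3.6) = -15.28, h(4.5) = -31.75.
Sum = Δt · [h(0.9) + h(1.8) + h(2.7) + h(3.6) + h(4.5)].
Sum = -38.385.

-38.385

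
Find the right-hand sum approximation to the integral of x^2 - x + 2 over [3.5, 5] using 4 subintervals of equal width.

26.14453125

Δx = (5 − 3.5)/4 = 0.375.
Right endpoints: 3.875, 4.25, 4.625, 5.
f(3.875) = 13.140625, f(4.25) = 15.8125, f(4.625) = 18.765625, f(5) = 22.
Sum = Δx · [f(3.875) + f(4.25) + f(4.625) + f(5)].
Sum = 26.14453125.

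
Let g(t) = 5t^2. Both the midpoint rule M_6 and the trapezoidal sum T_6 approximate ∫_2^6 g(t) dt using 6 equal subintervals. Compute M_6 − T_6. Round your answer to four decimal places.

M_6 ≈ 345.925926.
T_6 ≈ 348.148148.
M_6 − T_6 ≈ -2.2222.

-2.2222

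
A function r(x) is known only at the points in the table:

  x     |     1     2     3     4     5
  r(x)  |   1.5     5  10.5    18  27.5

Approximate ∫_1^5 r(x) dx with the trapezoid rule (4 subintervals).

Δx = 1.
T_4 = (1/2)·[1.5 + 2·5 + 2·10.5 + 2·18 + 27.5] = 48.

48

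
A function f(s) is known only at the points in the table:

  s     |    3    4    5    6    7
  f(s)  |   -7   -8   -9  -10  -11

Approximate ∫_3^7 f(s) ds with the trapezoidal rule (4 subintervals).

Δs = 1.
T_4 = (1/2)·[(-7) + 2·(-8) + 2·(-9) + 2·(-10) + (-11)] = -36.

-36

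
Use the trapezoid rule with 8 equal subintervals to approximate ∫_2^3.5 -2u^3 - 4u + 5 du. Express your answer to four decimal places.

-76.1763

Δu = (3.5 − 2)/8 = 0.1875.
f(2) = -19, f(2.1875) = -50555/2048, f(2.375) = -31.29296875, f(2.5625) = -79673/2048, f(2.75) = -47.59375, f(2.9375) = -117647/2048, f(3.125) = -68.53515625, f(3.3125) = -165773/2048, f(3.5) = -94.75.
T_8 = (Δu/2)·[f(u_0) + 2f(u_1) + ... + 2f(u_{7}) + f(u_8)].
Sum ≈ -76.1763.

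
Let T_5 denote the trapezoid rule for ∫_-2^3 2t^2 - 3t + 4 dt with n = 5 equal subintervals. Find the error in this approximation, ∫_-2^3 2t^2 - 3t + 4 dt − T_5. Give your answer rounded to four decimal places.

Exact integral: ∫_-2^3 f(t) dt ≈ 35.833333.
T_5 = 37.5.
Error ≈ 35.833333 − 37.5 ≈ -1.6667.

-1.6667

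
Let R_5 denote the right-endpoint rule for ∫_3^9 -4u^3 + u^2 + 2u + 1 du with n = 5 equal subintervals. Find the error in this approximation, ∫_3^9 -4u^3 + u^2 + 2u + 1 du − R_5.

Exact integral: ∫_3^9 f(u) du = -6168.
R_5 = -7904.64.
Error = -6168 − (-7904.64) = 1736.64.

1736.64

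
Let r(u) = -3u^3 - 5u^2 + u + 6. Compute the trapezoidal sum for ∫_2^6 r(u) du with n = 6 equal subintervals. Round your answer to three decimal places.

-1278.815

Δu = (6 − 2)/6 = 2/3.
r(2) = -36, r(8/3) = -754/9, r(10/3) = -472/3, r(4) = -262, r(14/3) = -3628/9, r(16/3) = -586, r(6) = -816.
T_6 = (Δu/2)·[r(u_0) + 2r(u_1) + ... + 2r(u_{5}) + r(u_6)].
Sum ≈ -1278.815.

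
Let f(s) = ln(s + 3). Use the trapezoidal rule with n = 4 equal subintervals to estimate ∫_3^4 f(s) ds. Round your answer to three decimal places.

1.871

Δs = (4 − 3)/4 = 0.25.
f(3) ≈ 1.792, f(3.25) ≈ 1.833, f(3.5) ≈ 1.872, f(3.75) ≈ 1.910, f(4) ≈ 1.946.
T_4 = (Δs/2)·[f(s_0) + 2f(s_1) + 2f(s_2) + 2f(s_3) + f(s_4)].
Sum ≈ 1.871.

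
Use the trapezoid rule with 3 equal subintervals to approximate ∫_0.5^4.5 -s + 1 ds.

-6

Δs = (4.5 − 0.5)/3 = 4/3.
f(0.5) = 0.5, f(11/6) = -5/6, f(19/6) = -13/6, f(4.5) = -3.5.
T_3 = (Δs/2)·[f(s_0) + 2f(s_1) + 2f(s_2) + f(s_3)].
Sum = -6.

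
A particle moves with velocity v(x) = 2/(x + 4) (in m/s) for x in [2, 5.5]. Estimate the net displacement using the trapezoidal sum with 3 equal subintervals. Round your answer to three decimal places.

Δx = (5.5 − 2)/3 = 7/6.
v(2) = 1/3, v(19/6) = 12/43, v(13/3) = 0.24, v(5.5) = 4/19.
T_3 = (Δx/2)·[v(x_0) + 2v(x_1) + 2v(x_2) + v(x_3)].
Sum ≈ 0.923.

0.923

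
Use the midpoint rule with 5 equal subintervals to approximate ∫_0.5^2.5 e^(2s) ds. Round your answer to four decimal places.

Δs = (2.5 − 0.5)/5 = 0.4.
Midpoints: 0.7, 1.1, 1.5, 1.9, 2.3.
f(0.7) ≈ 4.0552, f(1.1) ≈ 9.0250, f(1.5) ≈ 20.0855, f(1.9) ≈ 44.7012, f(2.3) ≈ 99.4843.
Sum = Δs · [f(0.7) + f(1.1) + f(1.5) + f(1.9) + f(2.3)].
Sum ≈ 70.9405.

70.9405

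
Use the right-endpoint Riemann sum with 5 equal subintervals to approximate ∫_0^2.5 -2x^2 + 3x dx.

-2.5

Δx = (2.5 − 0)/5 = 0.5.
Right endpoints: 0.5, 1, 1.5, 2, 2.5.
f(0.5) = 1, f(1) = 1, f(1.5) = 0, f(2) = -2, f(2.5) = -5.
Sum = Δx · [f(0.5) + f(1) + f(1.5) + f(2) + f(2.5)].
Sum = -2.5.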